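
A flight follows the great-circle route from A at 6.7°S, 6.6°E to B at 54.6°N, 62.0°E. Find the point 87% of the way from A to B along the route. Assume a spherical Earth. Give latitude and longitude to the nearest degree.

The haversine formula gives a central angle δ ≈ 1.337 rad (76.6°) between the endpoints.
Interpolate at f = 0.87 with slerp weights a = sin((1−f)δ)/sin δ ≈ 0.178, b = sin(fδ)/sin δ ≈ 0.944.
p = a·p₁ + b·p₂ ≈ (0.432, 0.503, 0.749); φ = arcsin(p_z) ≈ 48.46°, λ = atan2(p_y, p_x) ≈ 49.34°.

≈ 48°N, 49°E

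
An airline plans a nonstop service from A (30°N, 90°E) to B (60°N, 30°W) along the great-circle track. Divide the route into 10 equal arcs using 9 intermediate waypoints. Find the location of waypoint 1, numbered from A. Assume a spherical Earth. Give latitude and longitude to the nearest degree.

The haversine formula gives a central angle δ ≈ 1.353 rad (77.5°) between the endpoints.
Interpolate at f = 1/10 with slerp weights a = sin((1−f)δ)/sin δ ≈ 0.961, b = sin(fδ)/sin δ ≈ 0.138.
p = a·p₁ + b·p₂ ≈ (0.060, 0.798, 0.600); φ = arcsin(p_z) ≈ 36.88°, λ = atan2(p_y, p_x) ≈ 85.71°.

≈ (37°N, 86°E)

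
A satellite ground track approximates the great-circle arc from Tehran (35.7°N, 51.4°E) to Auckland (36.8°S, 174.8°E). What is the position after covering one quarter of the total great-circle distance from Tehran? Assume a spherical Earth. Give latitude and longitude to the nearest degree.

≈ 20°N, 85°E

Write both endpoints as unit vectors p₁, p₂ with components (cos φ cos λ, cos φ sin λ, sin φ).
The central angle between the endpoints is δ = arccos(p₁·p₂) ≈ 2.357 rad (135.0°).
Interpolate at f = 1/4 with slerp weights a = sin((1−f)δ)/sin δ ≈ 1.388, b = sin(fδ)/sin δ ≈ 0.786.
p = a·p₁ + b·p₂ ≈ (0.076, 0.938, 0.339); φ = arcsin(p_z) ≈ 19.80°, λ = atan2(p_y, p_x) ≈ 85.36°.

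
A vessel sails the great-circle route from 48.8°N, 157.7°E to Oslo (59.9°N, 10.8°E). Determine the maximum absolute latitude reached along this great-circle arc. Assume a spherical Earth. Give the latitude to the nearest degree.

≈ 79°N

The great circle lies in the plane with unit normal n̂ = (p₁ × p₂)/|p₁ × p₂|.
Here n̂_z ≈ -0.195; the vertex latitude is φ_max = arccos|n̂_z| ≈ 78.8°.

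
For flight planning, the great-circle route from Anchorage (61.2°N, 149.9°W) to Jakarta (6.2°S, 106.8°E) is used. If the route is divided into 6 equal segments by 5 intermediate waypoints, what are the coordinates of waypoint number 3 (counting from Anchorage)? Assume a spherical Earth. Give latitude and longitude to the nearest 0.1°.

≈ 37.5°N, 134.8°E

Write both endpoints as unit vectors p₁, p₂ with components (cos φ cos λ, cos φ sin λ, sin φ).
The central angle between the endpoints is δ = arccos(p₁·p₂) ≈ 1.777 rad (101.8°).
Interpolate at f = 3/6 with slerp weights a = sin((1−f)δ)/sin δ ≈ 0.793, b = sin(fδ)/sin δ ≈ 0.793.
p = a·p₁ + b·p₂ ≈ (-0.558, 0.563, 0.609); φ = arcsin(p_z) ≈ 37.53°, λ = atan2(p_y, p_x) ≈ 134.76°.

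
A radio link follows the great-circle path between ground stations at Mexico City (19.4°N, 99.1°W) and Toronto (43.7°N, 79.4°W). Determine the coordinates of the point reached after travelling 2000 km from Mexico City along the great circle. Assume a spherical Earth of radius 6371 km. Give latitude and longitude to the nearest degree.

≈ 35°N, 88°W

Convert each endpoint to a unit vector on the sphere (x = cos φ cos λ, y = cos φ sin λ, z = sin φ).
The central angle between the endpoints is δ = arccos(p₁·p₂) ≈ 0.513 rad (29.4°). The total great-circle distance is δ·R ≈ 0.513 × 6371 ≈ 3266 km, so the target fraction is f = 2000/3266 ≈ 0.612.
Interpolate at f ≈ 0.612 with slerp weights a = sin((1−f)δ)/sin δ ≈ 0.402, b = sin(fδ)/sin δ ≈ 0.630.
p = a·p₁ + b·p₂ ≈ (0.024, -0.822, 0.569); φ = arcsin(p_z) ≈ 34.66°, λ = atan2(p_y, p_x) ≈ -88.35°.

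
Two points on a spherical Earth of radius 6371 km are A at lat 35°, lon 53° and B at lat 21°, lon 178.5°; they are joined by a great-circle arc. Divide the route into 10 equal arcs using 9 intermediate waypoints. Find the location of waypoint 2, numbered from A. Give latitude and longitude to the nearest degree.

≈ lat 46°, lon 76°

The haversine formula gives a central angle δ ≈ 1.812 rad (103.8°) between the endpoints.
Interpolate at f = 2/10 with slerp weights a = sin((1−f)δ)/sin δ ≈ 1.022, b = sin(fδ)/sin δ ≈ 0.365.
p = a·p₁ + b·p₂ ≈ (0.163, 0.678, 0.717); φ = arcsin(p_z) ≈ 45.81°, λ = atan2(p_y, p_x) ≈ 76.45°.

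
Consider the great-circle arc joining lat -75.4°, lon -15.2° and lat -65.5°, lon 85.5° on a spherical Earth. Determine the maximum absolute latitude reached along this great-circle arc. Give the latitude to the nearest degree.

≈ -78°

The great circle lies in the plane with unit normal n̂ = (p₁ × p₂)/|p₁ × p₂|.
Here n̂_z ≈ +0.202; the vertex latitude is φ_max = arccos|n̂_z| ≈ 78.3°.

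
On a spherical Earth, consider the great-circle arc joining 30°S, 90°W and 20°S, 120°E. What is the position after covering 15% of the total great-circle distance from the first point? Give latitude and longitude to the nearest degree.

≈ 45°S, 104°W

Convert each endpoint to a unit vector on the sphere (x = cos φ cos λ, y = cos φ sin λ, z = sin φ).
The central angle between the endpoints is δ = arccos(p₁·p₂) ≈ 2.134 rad (122.3°).
Interpolate at f = 0.15 with slerp weights a = sin((1−f)δ)/sin δ ≈ 1.148, b = sin(fδ)/sin δ ≈ 0.372.
p = a·p₁ + b·p₂ ≈ (-0.175, -0.691, -0.701); φ = arcsin(p_z) ≈ -44.52°, λ = atan2(p_y, p_x) ≈ -104.19°.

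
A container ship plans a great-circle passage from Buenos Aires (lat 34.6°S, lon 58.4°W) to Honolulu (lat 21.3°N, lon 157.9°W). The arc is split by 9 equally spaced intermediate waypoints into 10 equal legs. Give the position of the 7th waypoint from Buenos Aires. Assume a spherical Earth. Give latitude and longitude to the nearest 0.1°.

From cos δ = sin φ₁ sin φ₂ + cos φ₁ cos φ₂ cos Δλ, the central angle is δ ≈ 1.910 rad (109.4°).
Interpolate at f = 7/10 with slerp weights a = sin((1−f)δ)/sin δ ≈ 0.575, b = sin(fδ)/sin δ ≈ 1.032.
p = a·p₁ + b·p₂ ≈ (-0.643, -0.765, 0.048); φ = arcsin(p_z) ≈ 2.77°, λ = atan2(p_y, p_x) ≈ -130.04°.

≈ lat 2.8°N, lon 130.0°W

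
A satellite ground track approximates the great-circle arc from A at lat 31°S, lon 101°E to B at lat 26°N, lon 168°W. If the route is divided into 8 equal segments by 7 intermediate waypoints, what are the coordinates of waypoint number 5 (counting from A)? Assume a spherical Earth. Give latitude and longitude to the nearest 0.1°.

From cos δ = sin φ₁ sin φ₂ + cos φ₁ cos φ₂ cos Δλ, the central angle is δ ≈ 1.812 rad (103.8°).
Interpolate at f = 5/8 with slerp weights a = sin((1−f)δ)/sin δ ≈ 0.647, b = sin(fδ)/sin δ ≈ 0.933.
p = a·p₁ + b·p₂ ≈ (-0.926, 0.370, 0.075); φ = arcsin(p_z) ≈ 4.33°, λ = atan2(p_y, p_x) ≈ 158.20°.

≈ lat 4.3°N, lon 158.2°E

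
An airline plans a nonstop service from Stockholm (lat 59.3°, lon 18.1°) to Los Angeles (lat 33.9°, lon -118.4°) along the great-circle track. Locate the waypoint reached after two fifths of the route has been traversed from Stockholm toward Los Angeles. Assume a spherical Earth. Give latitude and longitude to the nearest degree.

≈ lat 72°, lon -61°

The haversine formula gives a central angle δ ≈ 1.398 rad (80.1°) between the endpoints.
Interpolate at f = 2/5 with slerp weights a = sin((1−f)δ)/sin δ ≈ 0.755, b = sin(fδ)/sin δ ≈ 0.538.
p = a·p₁ + b·p₂ ≈ (0.154, -0.273, 0.950); φ = arcsin(p_z) ≈ 71.72°, λ = atan2(p_y, p_x) ≈ -60.64°.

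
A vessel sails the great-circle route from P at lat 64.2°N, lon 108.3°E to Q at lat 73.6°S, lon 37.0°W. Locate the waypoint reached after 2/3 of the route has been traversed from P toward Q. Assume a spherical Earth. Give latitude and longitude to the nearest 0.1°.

Convert each endpoint to a unit vector on the sphere (x = cos φ cos λ, y = cos φ sin λ, z = sin φ).
The central angle between the endpoints is δ = arccos(p₁·p₂) ≈ 2.875 rad (164.7°).
Interpolate at f = 2/3 with slerp weights a = sin((1−f)δ)/sin δ ≈ 3.108, b = sin(fδ)/sin δ ≈ 3.573.
p = a·p₁ + b·p₂ ≈ (0.381, 0.677, -0.630); φ = arcsin(p_z) ≈ -39.02°, λ = atan2(p_y, p_x) ≈ 60.64°.

≈ lat 39.0°S, lon 60.6°E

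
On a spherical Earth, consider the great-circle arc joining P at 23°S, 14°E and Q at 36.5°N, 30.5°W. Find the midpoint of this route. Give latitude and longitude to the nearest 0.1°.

Convert each endpoint to a unit vector on the sphere (x = cos φ cos λ, y = cos φ sin λ, z = sin φ).
The central angle between the endpoints is δ = arccos(p₁·p₂) ≈ 1.271 rad (72.8°).
Interpolate at f = 1/2 with slerp weights a = sin((1−f)δ)/sin δ ≈ 0.621, b = sin(fδ)/sin δ ≈ 0.621.
p = a·p₁ + b·p₂ ≈ (0.985, -0.115, 0.127); φ = arcsin(p_z) ≈ 7.28°, λ = atan2(p_y, p_x) ≈ -6.66°.

≈ 7.3°N, 6.7°W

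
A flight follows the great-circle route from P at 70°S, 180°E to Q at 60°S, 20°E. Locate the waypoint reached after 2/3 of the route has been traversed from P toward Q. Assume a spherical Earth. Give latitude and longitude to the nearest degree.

≈ 76°S, 30°E

Convert each endpoint to a unit vector on the sphere (x = cos φ cos λ, y = cos φ sin λ, z = sin φ).
The central angle between the endpoints is δ = arccos(p₁·p₂) ≈ 0.859 rad (49.2°).
Interpolate at f = 2/3 with slerp weights a = sin((1−f)δ)/sin δ ≈ 0.373, b = sin(fδ)/sin δ ≈ 0.716.
p = a·p₁ + b·p₂ ≈ (0.209, 0.122, -0.970); φ = arcsin(p_z) ≈ -76.00°, λ = atan2(p_y, p_x) ≈ 30.39°.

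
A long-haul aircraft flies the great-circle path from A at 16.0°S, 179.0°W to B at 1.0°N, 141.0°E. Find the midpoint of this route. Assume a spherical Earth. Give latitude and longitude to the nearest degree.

≈ 8°S, 161°E

Convert each endpoint to a unit vector on the sphere (x = cos φ cos λ, y = cos φ sin λ, z = sin φ).
The central angle between the endpoints is δ = arccos(p₁·p₂) ≈ 0.750 rad (43.0°).
Interpolate at f = 1/2 with slerp weights a = sin((1−f)δ)/sin δ ≈ 0.537, b = sin(fδ)/sin δ ≈ 0.537.
p = a·p₁ + b·p₂ ≈ (-0.934, 0.329, -0.139); φ = arcsin(p_z) ≈ -7.98°, λ = atan2(p_y, p_x) ≈ 160.59°.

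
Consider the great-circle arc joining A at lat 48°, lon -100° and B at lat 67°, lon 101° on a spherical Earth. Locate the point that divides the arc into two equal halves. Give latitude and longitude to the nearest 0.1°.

≈ lat 78.6°, lon -124.7°

Write both endpoints as unit vectors p₁, p₂ with components (cos φ cos λ, cos φ sin λ, sin φ).
The central angle between the endpoints is δ = arccos(p₁·p₂) ≈ 1.115 rad (63.9°).
Interpolate at f = 1/2 with slerp weights a = sin((1−f)δ)/sin δ ≈ 0.589, b = sin(fδ)/sin δ ≈ 0.589.
p = a·p₁ + b·p₂ ≈ (-0.112, -0.162, 0.980); φ = arcsin(p_z) ≈ 78.61°, λ = atan2(p_y, p_x) ≈ -124.71°.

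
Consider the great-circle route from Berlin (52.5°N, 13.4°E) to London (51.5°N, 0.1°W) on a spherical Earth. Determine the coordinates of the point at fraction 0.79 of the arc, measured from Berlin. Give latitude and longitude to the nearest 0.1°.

Convert each endpoint to a unit vector on the sphere (x = cos φ cos λ, y = cos φ sin λ, z = sin φ).
The central angle between the endpoints is δ = arccos(p₁·p₂) ≈ 0.146 rad (8.4°).
Interpolate at f = 0.79 with slerp weights a = sin((1−f)δ)/sin δ ≈ 0.211, b = sin(fδ)/sin δ ≈ 0.791.
p = a·p₁ + b·p₂ ≈ (0.617, 0.029, 0.786); φ = arcsin(p_z) ≈ 51.84°, λ = atan2(p_y, p_x) ≈ 2.68°.

≈ 51.8°N, 2.7°E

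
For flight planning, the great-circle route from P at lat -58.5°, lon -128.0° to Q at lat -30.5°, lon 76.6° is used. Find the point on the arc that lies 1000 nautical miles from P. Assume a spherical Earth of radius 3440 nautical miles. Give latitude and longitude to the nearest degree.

Write both endpoints as unit vectors p₁, p₂ with components (cos φ cos λ, cos φ sin λ, sin φ).
The central angle between the endpoints is δ = arccos(p₁·p₂) ≈ 1.547 rad (88.7°). The total great-circle distance is δ·R ≈ 1.547 × 3440 ≈ 5323 nmi, so the target fraction is f = 1000/5323 ≈ 0.188.
Interpolate at f ≈ 0.188 with slerp weights a = sin((1−f)δ)/sin δ ≈ 0.951, b = sin(fδ)/sin δ ≈ 0.287.
p = a·p₁ + b·p₂ ≈ (-0.249, -0.151, -0.957); φ = arcsin(p_z) ≈ -73.07°, λ = atan2(p_y, p_x) ≈ -148.68°.

≈ lat -73°, lon -149°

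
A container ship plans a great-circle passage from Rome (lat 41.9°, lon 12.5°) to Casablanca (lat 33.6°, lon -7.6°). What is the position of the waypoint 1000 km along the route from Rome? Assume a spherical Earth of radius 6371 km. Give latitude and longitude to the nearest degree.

≈ lat 38°, lon 2°

Write both endpoints as unit vectors p₁, p₂ with components (cos φ cos λ, cos φ sin λ, sin φ).
The central angle between the endpoints is δ = arccos(p₁·p₂) ≈ 0.312 rad (17.9°). The total great-circle distance is δ·R ≈ 0.312 × 6371 ≈ 1987 km, so the target fraction is f = 1000/1987 ≈ 0.503.
Interpolate at f ≈ 0.503 with slerp weights a = sin((1−f)δ)/sin δ ≈ 0.503, b = sin(fδ)/sin δ ≈ 0.509.
p = a·p₁ + b·p₂ ≈ (0.786, 0.025, 0.618); φ = arcsin(p_z) ≈ 38.15°, λ = atan2(p_y, p_x) ≈ 1.81°.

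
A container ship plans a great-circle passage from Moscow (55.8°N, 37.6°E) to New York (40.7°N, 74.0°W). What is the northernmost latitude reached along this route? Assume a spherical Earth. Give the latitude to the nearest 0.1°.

≈ 64.6°N

The great circle lies in the plane with unit normal n̂ = (p₁ × p₂)/|p₁ × p₂|.
Here n̂_z ≈ -0.429; the vertex latitude is φ_max = arccos|n̂_z| ≈ 64.6°.
Check via Clairaut: cos φ_max = |cos φ₁| · sin C = cos(55.8°)·sin(49.7°) ≈ 0.429, again giving ≈ 64.6°.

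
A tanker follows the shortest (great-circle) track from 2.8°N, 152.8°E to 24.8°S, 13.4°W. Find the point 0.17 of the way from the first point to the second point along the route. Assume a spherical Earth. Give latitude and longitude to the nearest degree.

From cos δ = sin φ₁ sin φ₂ + cos φ₁ cos φ₂ cos Δλ, the central angle is δ ≈ 2.693 rad (154.3°).
Interpolate at f = 0.17 with slerp weights a = sin((1−f)δ)/sin δ ≈ 1.815, b = sin(fδ)/sin δ ≈ 1.019.
p = a·p₁ + b·p₂ ≈ (-0.713, 0.614, -0.339); φ = arcsin(p_z) ≈ -19.80°, λ = atan2(p_y, p_x) ≈ 139.24°.

≈ 20°S, 139°E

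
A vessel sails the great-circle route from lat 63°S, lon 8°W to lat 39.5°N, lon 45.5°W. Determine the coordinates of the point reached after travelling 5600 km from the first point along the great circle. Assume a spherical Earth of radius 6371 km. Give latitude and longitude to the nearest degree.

Write both endpoints as unit vectors p₁, p₂ with components (cos φ cos λ, cos φ sin λ, sin φ).
The central angle between the endpoints is δ = arccos(p₁·p₂) ≈ 1.864 rad (106.8°). The total great-circle distance is δ·R ≈ 1.864 × 6371 ≈ 11874 km, so the target fraction is f = 5600/11874 ≈ 0.472.
Interpolate at f ≈ 0.472 with slerp weights a = sin((1−f)δ)/sin δ ≈ 0.870, b = sin(fδ)/sin δ ≈ 0.804.
p = a·p₁ + b·p₂ ≈ (0.826, -0.498, -0.264); φ = arcsin(p_z) ≈ -15.29°, λ = atan2(p_y, p_x) ≈ -31.06°.

≈ lat 15°S, lon 31°W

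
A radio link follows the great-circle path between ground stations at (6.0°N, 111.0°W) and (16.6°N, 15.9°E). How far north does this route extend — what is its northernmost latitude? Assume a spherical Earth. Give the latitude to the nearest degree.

≈ 25°N

The great circle lies in the plane with unit normal n̂ = (p₁ × p₂)/|p₁ × p₂|.
Here n̂_z ≈ +0.907; the vertex latitude is φ_max = arccos|n̂_z| ≈ 24.9°.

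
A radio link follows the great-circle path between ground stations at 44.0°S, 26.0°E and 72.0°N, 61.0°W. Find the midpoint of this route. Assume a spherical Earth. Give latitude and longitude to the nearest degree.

≈ 18°N, 3°E

Write both endpoints as unit vectors p₁, p₂ with components (cos φ cos λ, cos φ sin λ, sin φ).
The central angle between the endpoints is δ = arccos(p₁·p₂) ≈ 2.277 rad (130.5°).
Interpolate at f = 1/2 with slerp weights a = sin((1−f)δ)/sin δ ≈ 1.194, b = sin(fδ)/sin δ ≈ 1.194.
p = a·p₁ + b·p₂ ≈ (0.951, 0.054, 0.306); φ = arcsin(p_z) ≈ 17.82°, λ = atan2(p_y, p_x) ≈ 3.24°.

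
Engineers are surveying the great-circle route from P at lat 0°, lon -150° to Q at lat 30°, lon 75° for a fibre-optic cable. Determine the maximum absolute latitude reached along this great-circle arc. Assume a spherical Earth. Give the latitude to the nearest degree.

The great circle lies in the plane with unit normal n̂ = (p₁ × p₂)/|p₁ × p₂|.
Here n̂_z ≈ -0.775; the vertex latitude is φ_max = arccos|n̂_z| ≈ 39.2°.

≈ 39°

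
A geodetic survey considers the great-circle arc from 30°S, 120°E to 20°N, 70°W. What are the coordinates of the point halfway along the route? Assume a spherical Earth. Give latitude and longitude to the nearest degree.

Write both endpoints as unit vectors p₁, p₂ with components (cos φ cos λ, cos φ sin λ, sin φ).
The central angle between the endpoints is δ = arccos(p₁·p₂) ≈ 2.906 rad (166.5°).
Interpolate at f = 1/2 with slerp weights a = sin((1−f)δ)/sin δ ≈ 4.260, b = sin(fδ)/sin δ ≈ 4.260.
p = a·p₁ + b·p₂ ≈ (-0.475, -0.567, -0.673); φ = arcsin(p_z) ≈ -42.29°, λ = atan2(p_y, p_x) ≈ -130.00°.

≈ 42°S, 130°W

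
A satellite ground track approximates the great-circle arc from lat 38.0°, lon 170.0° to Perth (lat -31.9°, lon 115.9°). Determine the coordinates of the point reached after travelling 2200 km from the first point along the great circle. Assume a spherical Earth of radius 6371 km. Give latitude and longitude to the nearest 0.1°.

≈ lat 22.7°, lon 155.4°

From cos δ = sin φ₁ sin φ₂ + cos φ₁ cos φ₂ cos Δλ, the central angle is δ ≈ 1.504 rad (86.2°). The total great-circle distance is δ·R ≈ 1.504 × 6371 ≈ 9581 km, so the target fraction is f = 2200/9581 ≈ 0.230.
Interpolate at f ≈ 0.230 with slerp weights a = sin((1−f)δ)/sin δ ≈ 0.918, b = sin(fδ)/sin δ ≈ 0.339.
p = a·p₁ + b·p₂ ≈ (-0.838, 0.385, 0.386); φ = arcsin(p_z) ≈ 22.71°, λ = atan2(p_y, p_x) ≈ 155.35°.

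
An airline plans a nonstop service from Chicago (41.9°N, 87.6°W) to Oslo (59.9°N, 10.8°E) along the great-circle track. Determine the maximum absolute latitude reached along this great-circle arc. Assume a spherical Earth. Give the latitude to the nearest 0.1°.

The great circle lies in the plane with unit normal n̂ = (p₁ × p₂)/|p₁ × p₂|.
Here n̂_z ≈ +0.433; the vertex latitude is φ_max = arccos|n̂_z| ≈ 64.3°.
Check via Clairaut: cos φ_max = |cos φ₁| · sin C = cos(41.9°)·sin(35.6°) ≈ 0.433, again giving ≈ 64.3°.

≈ 64.3°N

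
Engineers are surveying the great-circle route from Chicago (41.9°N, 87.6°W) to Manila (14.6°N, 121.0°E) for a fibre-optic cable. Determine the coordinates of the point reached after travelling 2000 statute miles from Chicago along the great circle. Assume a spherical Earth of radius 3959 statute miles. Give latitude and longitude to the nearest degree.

≈ 63°N, 122°W

Write both endpoints as unit vectors p₁, p₂ with components (cos φ cos λ, cos φ sin λ, sin φ).
The central angle between the endpoints is δ = arccos(p₁·p₂) ≈ 2.053 rad (117.6°). The total great-circle distance is δ·R ≈ 2.053 × 3959 ≈ 8129 mi, so the target fraction is f = 2000/8129 ≈ 0.246.
Interpolate at f ≈ 0.246 with slerp weights a = sin((1−f)δ)/sin δ ≈ 1.129, b = sin(fδ)/sin δ ≈ 0.546.
p = a·p₁ + b·p₂ ≈ (-0.237, -0.386, 0.891); φ = arcsin(p_z) ≈ 63.06°, λ = atan2(p_y, p_x) ≈ -121.56°.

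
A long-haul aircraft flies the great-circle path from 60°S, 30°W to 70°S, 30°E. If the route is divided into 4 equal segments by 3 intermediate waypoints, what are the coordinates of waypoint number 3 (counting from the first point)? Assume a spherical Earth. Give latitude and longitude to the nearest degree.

Write both endpoints as unit vectors p₁, p₂ with components (cos φ cos λ, cos φ sin λ, sin φ).
The central angle between the endpoints is δ = arccos(p₁·p₂) ≈ 0.453 rad (25.9°).
Interpolate at f = 3/4 with slerp weights a = sin((1−f)δ)/sin δ ≈ 0.258, b = sin(fδ)/sin δ ≈ 0.761.
p = a·p₁ + b·p₂ ≈ (0.337, 0.066, -0.939); φ = arcsin(p_z) ≈ -69.90°, λ = atan2(p_y, p_x) ≈ 11.01°.

≈ 70°S, 11°E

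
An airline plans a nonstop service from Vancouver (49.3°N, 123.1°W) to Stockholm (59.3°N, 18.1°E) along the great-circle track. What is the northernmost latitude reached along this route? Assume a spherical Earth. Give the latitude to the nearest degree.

The great circle lies in the plane with unit normal n̂ = (p₁ × p₂)/|p₁ × p₂|.
Here n̂_z ≈ +0.227; the vertex latitude is φ_max = arccos|n̂_z| ≈ 76.9°.
Check via Clairaut: cos φ_max = |cos φ₁| · sin C = cos(49.3°)·sin(20.4°) ≈ 0.227, again giving ≈ 76.9°.

≈ 77°N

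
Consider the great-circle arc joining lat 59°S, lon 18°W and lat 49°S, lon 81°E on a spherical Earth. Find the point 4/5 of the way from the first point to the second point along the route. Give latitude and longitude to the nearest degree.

≈ lat 57°S, lon 69°E

Write both endpoints as unit vectors p₁, p₂ with components (cos φ cos λ, cos φ sin λ, sin φ).
The central angle between the endpoints is δ = arccos(p₁·p₂) ≈ 0.935 rad (53.6°).
Interpolate at f = 4/5 with slerp weights a = sin((1−f)δ)/sin δ ≈ 0.231, b = sin(fδ)/sin δ ≈ 0.845.
p = a·p₁ + b·p₂ ≈ (0.200, 0.511, -0.836); φ = arcsin(p_z) ≈ -56.72°, λ = atan2(p_y, p_x) ≈ 68.63°.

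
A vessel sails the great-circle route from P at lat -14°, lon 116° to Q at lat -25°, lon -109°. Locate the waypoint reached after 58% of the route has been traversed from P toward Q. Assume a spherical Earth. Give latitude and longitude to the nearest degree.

≈ lat -43°, lon -168°

Write both endpoints as unit vectors p₁, p₂ with components (cos φ cos λ, cos φ sin λ, sin φ).
The central angle between the endpoints is δ = arccos(p₁·p₂) ≈ 2.117 rad (121.3°).
Interpolate at f = 0.58 with slerp weights a = sin((1−f)δ)/sin δ ≈ 0.909, b = sin(fδ)/sin δ ≈ 1.102.
p = a·p₁ + b·p₂ ≈ (-0.712, -0.152, -0.686); φ = arcsin(p_z) ≈ -43.29°, λ = atan2(p_y, p_x) ≈ -167.95°.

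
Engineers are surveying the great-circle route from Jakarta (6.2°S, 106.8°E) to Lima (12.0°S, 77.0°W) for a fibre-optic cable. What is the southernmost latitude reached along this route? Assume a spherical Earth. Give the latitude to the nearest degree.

≈ 78°S

The great circle lies in the plane with unit normal n̂ = (p₁ × p₂)/|p₁ × p₂|.
Here n̂_z ≈ +0.202; the vertex latitude is φ_max = arccos|n̂_z| ≈ 78.3°.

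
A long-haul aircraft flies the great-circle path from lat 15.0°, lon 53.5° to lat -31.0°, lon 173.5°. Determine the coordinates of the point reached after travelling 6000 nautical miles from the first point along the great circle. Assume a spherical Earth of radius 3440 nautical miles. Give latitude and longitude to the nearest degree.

Write both endpoints as unit vectors p₁, p₂ with components (cos φ cos λ, cos φ sin λ, sin φ).
The central angle between the endpoints is δ = arccos(p₁·p₂) ≈ 2.150 rad (123.2°). The total great-circle distance is δ·R ≈ 2.150 × 3440 ≈ 7396 nmi, so the target fraction is f = 6000/7396 ≈ 0.811.
Interpolate at f ≈ 0.811 with slerp weights a = sin((1−f)δ)/sin δ ≈ 0.472, b = sin(fδ)/sin δ ≈ 1.177.
p = a·p₁ + b·p₂ ≈ (-0.731, 0.480, -0.484); φ = arcsin(p_z) ≈ -28.95°, λ = atan2(p_y, p_x) ≈ 146.70°.

≈ lat -29°, lon 147°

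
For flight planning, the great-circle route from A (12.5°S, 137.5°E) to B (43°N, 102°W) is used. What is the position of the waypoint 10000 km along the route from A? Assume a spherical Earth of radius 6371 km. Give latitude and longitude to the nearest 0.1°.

Convert each endpoint to a unit vector on the sphere (x = cos φ cos λ, y = cos φ sin λ, z = sin φ).
The central angle between the endpoints is δ = arccos(p₁·p₂) ≈ 2.106 rad (120.7°). The total great-circle distance is δ·R ≈ 2.106 × 6371 ≈ 13417 km, so the target fraction is f = 10000/13417 ≈ 0.745.
Interpolate at f ≈ 0.745 with slerp weights a = sin((1−f)δ)/sin δ ≈ 0.594, b = sin(fδ)/sin δ ≈ 1.163.
p = a·p₁ + b·p₂ ≈ (-0.604, -0.440, 0.664); φ = arcsin(p_z) ≈ 41.63°, λ = atan2(p_y, p_x) ≈ -143.96°.

≈ (41.6°N, 144.0°W)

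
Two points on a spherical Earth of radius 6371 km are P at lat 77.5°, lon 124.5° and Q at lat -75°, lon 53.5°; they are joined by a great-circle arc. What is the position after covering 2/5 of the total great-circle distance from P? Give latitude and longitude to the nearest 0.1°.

The haversine formula gives a central angle δ ≈ 2.751 rad (157.6°) between the endpoints.
Interpolate at f = 2/5 with slerp weights a = sin((1−f)δ)/sin δ ≈ 2.620, b = sin(fδ)/sin δ ≈ 2.343.
p = a·p₁ + b·p₂ ≈ (0.040, 0.955, 0.295); φ = arcsin(p_z) ≈ 17.14°, λ = atan2(p_y, p_x) ≈ 87.63°.

≈ lat 17.1°, lon 87.6°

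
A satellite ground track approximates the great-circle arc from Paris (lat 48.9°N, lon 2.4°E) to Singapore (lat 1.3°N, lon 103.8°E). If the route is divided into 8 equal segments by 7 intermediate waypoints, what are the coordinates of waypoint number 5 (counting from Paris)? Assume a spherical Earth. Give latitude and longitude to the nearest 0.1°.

≈ lat 27.9°N, lon 78.1°E

Convert each endpoint to a unit vector on the sphere (x = cos φ cos λ, y = cos φ sin λ, z = sin φ).
The central angle between the endpoints is δ = arccos(p₁·p₂) ≈ 1.684 rad (96.5°).
Interpolate at f = 5/8 with slerp weights a = sin((1−f)δ)/sin δ ≈ 0.594, b = sin(fδ)/sin δ ≈ 0.874.
p = a·p₁ + b·p₂ ≈ (0.182, 0.865, 0.468); φ = arcsin(p_z) ≈ 27.87°, λ = atan2(p_y, p_x) ≈ 78.14°.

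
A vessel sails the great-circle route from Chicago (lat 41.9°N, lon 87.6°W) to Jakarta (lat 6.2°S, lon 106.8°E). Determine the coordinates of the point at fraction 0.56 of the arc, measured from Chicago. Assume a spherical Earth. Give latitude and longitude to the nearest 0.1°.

≈ lat 52.3°N, lon 132.7°E

Convert each endpoint to a unit vector on the sphere (x = cos φ cos λ, y = cos φ sin λ, z = sin φ).
The central angle between the endpoints is δ = arccos(p₁·p₂) ≈ 2.480 rad (142.1°).
Interpolate at f = 0.56 with slerp weights a = sin((1−f)δ)/sin δ ≈ 1.443, b = sin(fδ)/sin δ ≈ 1.600.
p = a·p₁ + b·p₂ ≈ (-0.415, 0.449, 0.791); φ = arcsin(p_z) ≈ 52.29°, λ = atan2(p_y, p_x) ≈ 132.70°.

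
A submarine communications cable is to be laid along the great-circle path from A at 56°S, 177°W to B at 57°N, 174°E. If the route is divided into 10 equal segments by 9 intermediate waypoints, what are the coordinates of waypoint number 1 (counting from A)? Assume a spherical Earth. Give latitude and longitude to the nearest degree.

≈ 45°S, 178°W

From cos δ = sin φ₁ sin φ₂ + cos φ₁ cos φ₂ cos Δλ, the central angle is δ ≈ 1.976 rad (113.2°).
Interpolate at f = 1/10 with slerp weights a = sin((1−f)δ)/sin δ ≈ 1.065, b = sin(fδ)/sin δ ≈ 0.214.
p = a·p₁ + b·p₂ ≈ (-0.710, -0.019, -0.704); φ = arcsin(p_z) ≈ -44.71°, λ = atan2(p_y, p_x) ≈ -178.47°.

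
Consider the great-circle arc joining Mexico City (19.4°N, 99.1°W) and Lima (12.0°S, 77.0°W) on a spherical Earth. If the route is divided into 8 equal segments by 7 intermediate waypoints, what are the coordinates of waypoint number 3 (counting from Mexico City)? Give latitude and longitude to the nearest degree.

From cos δ = sin φ₁ sin φ₂ + cos φ₁ cos φ₂ cos Δλ, the central angle is δ ≈ 0.667 rad (38.2°).
Interpolate at f = 3/8 with slerp weights a = sin((1−f)δ)/sin δ ≈ 0.655, b = sin(fδ)/sin δ ≈ 0.400.
p = a·p₁ + b·p₂ ≈ (-0.010, -0.991, 0.134); φ = arcsin(p_z) ≈ 7.71°, λ = atan2(p_y, p_x) ≈ -90.56°.

≈ 8°N, 91°W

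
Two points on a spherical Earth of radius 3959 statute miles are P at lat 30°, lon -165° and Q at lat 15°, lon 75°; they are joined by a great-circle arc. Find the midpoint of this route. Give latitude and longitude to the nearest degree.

Convert each endpoint to a unit vector on the sphere (x = cos φ cos λ, y = cos φ sin λ, z = sin φ).
The central angle between the endpoints is δ = arccos(p₁·p₂) ≈ 1.864 rad (106.8°).
Interpolate at f = 1/2 with slerp weights a = sin((1−f)δ)/sin δ ≈ 0.839, b = sin(fδ)/sin δ ≈ 0.839.
p = a·p₁ + b·p₂ ≈ (-0.492, 0.594, 0.636); φ = arcsin(p_z) ≈ 39.51°, λ = atan2(p_y, p_x) ≈ 129.60°.

≈ lat 40°, lon 130°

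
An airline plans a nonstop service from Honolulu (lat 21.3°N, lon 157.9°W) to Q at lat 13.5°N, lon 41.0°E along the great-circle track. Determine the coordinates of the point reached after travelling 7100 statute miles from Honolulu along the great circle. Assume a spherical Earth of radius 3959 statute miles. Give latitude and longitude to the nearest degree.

≈ lat 45°N, lon 65°E

From cos δ = sin φ₁ sin φ₂ + cos φ₁ cos φ₂ cos Δλ, the central angle is δ ≈ 2.453 rad (140.6°). The total great-circle distance is δ·R ≈ 2.453 × 3959 ≈ 9712 mi, so the target fraction is f = 7100/9712 ≈ 0.731.
Interpolate at f ≈ 0.731 with slerp weights a = sin((1−f)δ)/sin δ ≈ 0.965, b = sin(fδ)/sin δ ≈ 1.535.
p = a·p₁ + b·p₂ ≈ (0.294, 0.641, 0.709); φ = arcsin(p_z) ≈ 45.15°, λ = atan2(p_y, p_x) ≈ 65.39°.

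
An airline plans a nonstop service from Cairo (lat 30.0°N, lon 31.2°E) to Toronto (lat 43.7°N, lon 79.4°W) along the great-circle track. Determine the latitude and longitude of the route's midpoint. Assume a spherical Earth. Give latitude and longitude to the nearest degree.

≈ lat 53°N, lon 17°W

From cos δ = sin φ₁ sin φ₂ + cos φ₁ cos φ₂ cos Δλ, the central angle is δ ≈ 1.445 rad (82.8°).
Interpolate at f = 1/2 with slerp weights a = sin((1−f)δ)/sin δ ≈ 0.667, b = sin(fδ)/sin δ ≈ 0.667.
p = a·p₁ + b·p₂ ≈ (0.582, -0.175, 0.794); φ = arcsin(p_z) ≈ 52.55°, λ = atan2(p_y, p_x) ≈ -16.69°.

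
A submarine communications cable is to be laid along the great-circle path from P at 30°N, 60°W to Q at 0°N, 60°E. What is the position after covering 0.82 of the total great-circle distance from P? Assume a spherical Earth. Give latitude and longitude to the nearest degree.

From cos δ = sin φ₁ sin φ₂ + cos φ₁ cos φ₂ cos Δλ, the central angle is δ ≈ 2.019 rad (115.7°).
Interpolate at f = 0.82 with slerp weights a = sin((1−f)δ)/sin δ ≈ 0.394, b = sin(fδ)/sin δ ≈ 1.105.
p = a·p₁ + b·p₂ ≈ (0.723, 0.662, 0.197); φ = arcsin(p_z) ≈ 11.37°, λ = atan2(p_y, p_x) ≈ 42.44°.

≈ 11°N, 42°E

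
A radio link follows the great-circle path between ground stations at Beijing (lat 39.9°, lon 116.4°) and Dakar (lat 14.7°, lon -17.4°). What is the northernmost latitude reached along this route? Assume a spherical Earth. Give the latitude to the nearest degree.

≈ 55°

The great circle lies in the plane with unit normal n̂ = (p₁ × p₂)/|p₁ × p₂|.
Here n̂_z ≈ -0.572; the vertex latitude is φ_max = arccos|n̂_z| ≈ 55.1°.
Check via Clairaut: cos φ_max = |cos φ₁| · sin C = cos(39.9°)·sin(48.2°) ≈ 0.572, again giving ≈ 55.1°.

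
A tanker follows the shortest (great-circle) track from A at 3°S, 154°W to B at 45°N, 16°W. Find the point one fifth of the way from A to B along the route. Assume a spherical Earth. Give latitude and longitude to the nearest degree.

≈ 17°N, 139°W

The haversine formula gives a central angle δ ≈ 2.167 rad (124.2°) between the endpoints.
Interpolate at f = 1/5 with slerp weights a = sin((1−f)δ)/sin δ ≈ 1.193, b = sin(fδ)/sin δ ≈ 0.508.
p = a·p₁ + b·p₂ ≈ (-0.725, -0.621, 0.297); φ = arcsin(p_z) ≈ 17.25°, λ = atan2(p_y, p_x) ≈ -139.43°.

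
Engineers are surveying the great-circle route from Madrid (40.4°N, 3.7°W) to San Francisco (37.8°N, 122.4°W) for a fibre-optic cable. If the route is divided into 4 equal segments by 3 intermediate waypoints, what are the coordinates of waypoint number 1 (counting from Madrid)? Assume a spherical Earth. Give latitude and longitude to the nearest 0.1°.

The haversine formula gives a central angle δ ≈ 1.462 rad (83.8°) between the endpoints.
Interpolate at f = 1/4 with slerp weights a = sin((1−f)δ)/sin δ ≈ 0.895, b = sin(fδ)/sin δ ≈ 0.360.
p = a·p₁ + b·p₂ ≈ (0.528, -0.284, 0.800); φ = arcsin(p_z) ≈ 53.17°, λ = atan2(p_y, p_x) ≈ -28.27°.

≈ (53.2°N, 28.3°W)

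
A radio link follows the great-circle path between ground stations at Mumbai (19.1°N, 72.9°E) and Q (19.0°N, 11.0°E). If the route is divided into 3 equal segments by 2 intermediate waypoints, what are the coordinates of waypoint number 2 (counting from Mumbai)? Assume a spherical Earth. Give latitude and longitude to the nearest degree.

≈ (22°N, 32°E)

Convert each endpoint to a unit vector on the sphere (x = cos φ cos λ, y = cos φ sin λ, z = sin φ).
The central angle between the endpoints is δ = arccos(p₁·p₂) ≈ 1.015 rad (58.2°).
Interpolate at f = 2/3 with slerp weights a = sin((1−f)δ)/sin δ ≈ 0.391, b = sin(fδ)/sin δ ≈ 0.737.
p = a·p₁ + b·p₂ ≈ (0.793, 0.486, 0.368); φ = arcsin(p_z) ≈ 21.58°, λ = atan2(p_y, p_x) ≈ 31.51°.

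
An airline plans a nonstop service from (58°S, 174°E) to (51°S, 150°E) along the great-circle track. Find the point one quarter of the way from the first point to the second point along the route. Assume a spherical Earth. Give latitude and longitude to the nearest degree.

Write both endpoints as unit vectors p₁, p₂ with components (cos φ cos λ, cos φ sin λ, sin φ).
The central angle between the endpoints is δ = arccos(p₁·p₂) ≈ 0.270 rad (15.5°).
Interpolate at f = 1/4 with slerp weights a = sin((1−f)δ)/sin δ ≈ 0.754, b = sin(fδ)/sin δ ≈ 0.253.
p = a·p₁ + b·p₂ ≈ (-0.535, 0.121, -0.836); φ = arcsin(p_z) ≈ -56.72°, λ = atan2(p_y, p_x) ≈ 167.23°.

≈ (57°S, 167°E)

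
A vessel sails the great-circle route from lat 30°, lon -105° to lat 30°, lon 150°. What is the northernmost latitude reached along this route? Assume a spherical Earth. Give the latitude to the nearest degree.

≈ 43°

The great circle lies in the plane with unit normal n̂ = (p₁ × p₂)/|p₁ × p₂|.
Here n̂_z ≈ -0.726; the vertex latitude is φ_max = arccos|n̂_z| ≈ 43.5°.
Check via Clairaut: cos φ_max = |cos φ₁| · sin C = cos(30.0°)·sin(56.9°) ≈ 0.726, again giving ≈ 43.5°.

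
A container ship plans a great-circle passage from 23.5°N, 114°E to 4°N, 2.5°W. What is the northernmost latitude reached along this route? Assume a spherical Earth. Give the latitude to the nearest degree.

The great circle lies in the plane with unit normal n̂ = (p₁ × p₂)/|p₁ × p₂|.
Here n̂_z ≈ -0.885; the vertex latitude is φ_max = arccos|n̂_z| ≈ 27.7°.

≈ 28°N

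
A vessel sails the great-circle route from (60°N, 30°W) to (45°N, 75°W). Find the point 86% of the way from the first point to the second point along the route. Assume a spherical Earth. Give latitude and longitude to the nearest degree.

≈ (48°N, 71°W)

Write both endpoints as unit vectors p₁, p₂ with components (cos φ cos λ, cos φ sin λ, sin φ).
The central angle between the endpoints is δ = arccos(p₁·p₂) ≈ 0.531 rad (30.4°).
Interpolate at f = 0.86 with slerp weights a = sin((1−f)δ)/sin δ ≈ 0.147, b = sin(fδ)/sin δ ≈ 0.871.
p = a·p₁ + b·p₂ ≈ (0.223, -0.631, 0.743); φ = arcsin(p_z) ≈ 47.96°, λ = atan2(p_y, p_x) ≈ -70.56°.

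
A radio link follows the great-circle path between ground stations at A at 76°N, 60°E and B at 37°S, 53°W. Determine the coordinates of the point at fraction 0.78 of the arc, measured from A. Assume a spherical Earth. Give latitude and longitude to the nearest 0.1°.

Write both endpoints as unit vectors p₁, p₂ with components (cos φ cos λ, cos φ sin λ, sin φ).
The central angle between the endpoints is δ = arccos(p₁·p₂) ≈ 2.291 rad (131.3°).
Interpolate at f = 0.78 with slerp weights a = sin((1−f)δ)/sin δ ≈ 0.642, b = sin(fδ)/sin δ ≈ 1.299.
p = a·p₁ + b·p₂ ≈ (0.702, -0.694, -0.159); φ = arcsin(p_z) ≈ -9.13°, λ = atan2(p_y, p_x) ≈ -44.67°.

≈ 9.1°S, 44.7°W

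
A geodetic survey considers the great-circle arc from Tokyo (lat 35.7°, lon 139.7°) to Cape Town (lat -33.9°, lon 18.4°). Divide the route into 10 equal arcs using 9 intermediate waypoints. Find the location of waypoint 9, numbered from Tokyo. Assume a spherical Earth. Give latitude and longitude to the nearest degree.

≈ lat -29°, lon 33°

From cos δ = sin φ₁ sin φ₂ + cos φ₁ cos φ₂ cos Δλ, the central angle is δ ≈ 2.313 rad (132.5°).
Interpolate at f = 9/10 with slerp weights a = sin((1−f)δ)/sin δ ≈ 0.311, b = sin(fδ)/sin δ ≈ 1.183.
p = a·p₁ + b·p₂ ≈ (0.739, 0.473, -0.479); φ = arcsin(p_z) ≈ -28.60°, λ = atan2(p_y, p_x) ≈ 32.62°.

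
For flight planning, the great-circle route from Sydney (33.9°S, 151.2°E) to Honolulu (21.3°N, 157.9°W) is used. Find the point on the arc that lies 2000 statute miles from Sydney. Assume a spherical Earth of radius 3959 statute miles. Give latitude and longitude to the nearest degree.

Write both endpoints as unit vectors p₁, p₂ with components (cos φ cos λ, cos φ sin λ, sin φ).
The central angle between the endpoints is δ = arccos(p₁·p₂) ≈ 1.282 rad (73.4°). The total great-circle distance is δ·R ≈ 1.282 × 3959 ≈ 5074 mi, so the target fraction is f = 2000/5074 ≈ 0.394.
Interpolate at f ≈ 0.394 with slerp weights a = sin((1−f)δ)/sin δ ≈ 0.731, b = sin(fδ)/sin δ ≈ 0.505.
p = a·p₁ + b·p₂ ≈ (-0.968, 0.115, -0.224); φ = arcsin(p_z) ≈ -12.97°, λ = atan2(p_y, p_x) ≈ 173.20°.

≈ 13°S, 173°E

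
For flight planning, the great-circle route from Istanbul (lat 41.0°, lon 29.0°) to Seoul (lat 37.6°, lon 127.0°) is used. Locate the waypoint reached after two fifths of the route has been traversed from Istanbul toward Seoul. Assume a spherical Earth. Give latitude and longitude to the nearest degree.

≈ lat 51°, lon 68°

Write both endpoints as unit vectors p₁, p₂ with components (cos φ cos λ, cos φ sin λ, sin φ).
The central angle between the endpoints is δ = arccos(p₁·p₂) ≈ 1.248 rad (71.5°).
Interpolate at f = 2/5 with slerp weights a = sin((1−f)δ)/sin δ ≈ 0.718, b = sin(fδ)/sin δ ≈ 0.505.
p = a·p₁ + b·p₂ ≈ (0.233, 0.582, 0.779); φ = arcsin(p_z) ≈ 51.17°, λ = atan2(p_y, p_x) ≈ 68.17°.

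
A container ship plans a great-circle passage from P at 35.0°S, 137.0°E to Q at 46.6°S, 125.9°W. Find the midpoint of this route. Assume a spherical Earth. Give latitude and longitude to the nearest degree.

The haversine formula gives a central angle δ ≈ 1.216 rad (69.7°) between the endpoints.
Interpolate at f = 1/2 with slerp weights a = sin((1−f)δ)/sin δ ≈ 0.609, b = sin(fδ)/sin δ ≈ 0.609.
p = a·p₁ + b·p₂ ≈ (-0.610, 0.001, -0.792); φ = arcsin(p_z) ≈ -52.38°, λ = atan2(p_y, p_x) ≈ 179.88°.

≈ 52°S, 180°E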